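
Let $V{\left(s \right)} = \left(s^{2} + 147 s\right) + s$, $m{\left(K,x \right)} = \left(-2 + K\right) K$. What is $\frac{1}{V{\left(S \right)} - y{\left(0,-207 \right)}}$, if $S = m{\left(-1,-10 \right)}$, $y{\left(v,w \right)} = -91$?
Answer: $\frac{1}{544} \approx 0.0018382$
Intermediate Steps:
$m{\left(K,x \right)} = K \left(-2 + K\right)$
$S = 3$ ($S = - (-2 - 1) = \left(-1\right) \left(-3\right) = 3$)
$V{\left(s \right)} = s^{2} + 148 s$
$\frac{1}{V{\left(S \right)} - y{\left(0,-207 \right)}} = \frac{1}{3 \left(148 + 3\right) - -91} = \frac{1}{3 \cdot 151 + 91} = \frac{1}{453 + 91} = \frac{1}{544}$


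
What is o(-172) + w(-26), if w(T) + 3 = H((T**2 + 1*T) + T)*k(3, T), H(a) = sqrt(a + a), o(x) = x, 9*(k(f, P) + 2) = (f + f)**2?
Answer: -175 + 8*sqrt(78) ≈ -104.35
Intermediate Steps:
k(f, P) = -2 + 4*f**2/9 (k(f, P) = -2 + (f + f)**2/9 = -2 + (2*f)**2/9 = -2 + (4*f**2)/9 = -2 + 4*f**2/9)
H(a) = sqrt(2)*sqrt(a) (H(a) = sqrt(2*a) = sqrt(2)*sqrt(a))
w(T) = -3 + 2*sqrt(2)*sqrt(T**2 + 2*T) (w(T) = -3 + (sqrt(2)*sqrt((T**2 + 1*T) + T))*(-2 + (4/9)*3**2) = -3 + (sqrt(2)*sqrt((T**2 + T) + T))*(-2 + (4/9)*9) = -3 + (sqrt(2)*sqrt((T + T**2) + T))*(-2 + 4) = -3 + (sqrt(2)*sqrt(T**2 + 2*T))*2 = -3 + 2*sqrt(2)*sqrt(T**2 + 2*T))
o(-172) + w(-26) = -172 + (-3 + 2*sqrt(2)*sqrt(-26*(2 - 26))) = -172 + (-3 + 2*sqrt(2)*sqrt(-26*(-24))) = -172 + (-3 + 2*sqrt(2)*sqrt(624)) = -172 + (-3 + 2*sqrt(2)*(4*sqrt(39))) = -172 + (-3 + 8*sqrt(78)) = -175 + 8*sqrt(78)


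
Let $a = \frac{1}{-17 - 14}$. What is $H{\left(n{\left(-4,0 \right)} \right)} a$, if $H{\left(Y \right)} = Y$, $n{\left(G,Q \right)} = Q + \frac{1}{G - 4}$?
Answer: $\frac{1}{248} \approx 0.0040323$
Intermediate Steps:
$n{\left(G,Q \right)} = Q + \frac{1}{-4 + G}$
$a = - \frac{1}{31}$ ($a = \frac{1}{-31} = - \frac{1}{31} \approx -0.032258$)
$H{\left(n{\left(-4,0 \right)} \right)} a = \frac{1 - 0 - 0}{-4 - 4} \left(- \frac{1}{31}\right) = \frac{1 + 0 + 0}{-8} \left(- \frac{1}{31}\right) = \left(- \frac{1}{8}\right) 1 \left(- \frac{1}{31}\right) = \left(- \frac{1}{8}\right) \left(- \frac{1}{31}\right) = \frac{1}{248}$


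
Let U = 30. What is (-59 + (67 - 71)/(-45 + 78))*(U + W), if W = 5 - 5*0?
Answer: -68285/33 ≈ -2069.2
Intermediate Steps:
W = 5 (W = 5 + 0 = 5)
(-59 + (67 - 71)/(-45 + 78))*(U + W) = (-59 + (67 - 71)/(-45 + 78))*(30 + 5) = (-59 - 4/33)*35 = -1951/33*35 = -68285/33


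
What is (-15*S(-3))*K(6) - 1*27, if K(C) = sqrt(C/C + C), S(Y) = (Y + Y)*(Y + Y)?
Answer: -27 - 540*sqrt(7) ≈ -1455.7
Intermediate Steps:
S(Y) = 4*Y**2 (S(Y) = (2*Y)*(2*Y) = 4*Y**2)
K(C) = sqrt(1 + C)
(-15*S(-3))*K(6) - 1*27 = (-60*(-3)**2)*sqrt(1 + 6) - 1*27 = (-60*9)*sqrt(7) - 27 = (-15*36)*sqrt(7) - 27 = -540*sqrt(7) - 27 = -27 - 540*sqrt(7)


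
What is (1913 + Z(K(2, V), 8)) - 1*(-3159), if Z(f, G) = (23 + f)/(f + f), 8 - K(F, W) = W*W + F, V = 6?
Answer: 304327/60 ≈ 5072.1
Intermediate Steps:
K(F, W) = 8 - F - W² (K(F, W) = 8 - (W*W + F) = 8 - (W² + F) = 8 - (F + W²) = 8 + (-F - W²) = 8 - F - W²)
Z(f, G) = (23 + f)/(2*f) (Z(f, G) = (23 + f)/((2*f)) = (23 + f)*(1/(2*f)) = (23 + f)/(2*f))
(1913 + Z(K(2, V), 8)) - 1*(-3159) = (1913 + (23 + (8 - 1*2 - 1*6²))/(2*(8 - 1*2 - 1*6²))) - 1*(-3159) = (1913 + (23 + (8 - 2 - 1*36))/(2*(8 - 2 - 1*36))) + 3159 = (1913 + (23 + (8 - 2 - 36))/(2*(8 - 2 - 36))) + 3159 = (1913 + (½)*(23 - 30)/(-30)) + 3159 = (1913 + (½)*(-1/30)*(-7)) + 3159 = (1913 + 7/60) + 3159 = 114787/60 + 3159 = 304327/60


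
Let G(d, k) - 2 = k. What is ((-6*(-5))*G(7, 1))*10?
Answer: 900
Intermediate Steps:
G(d, k) = 2 + k
((-6*(-5))*G(7, 1))*10 = ((-6*(-5))*(2 + 1))*10 = (30*3)*10 = 90*10 = 900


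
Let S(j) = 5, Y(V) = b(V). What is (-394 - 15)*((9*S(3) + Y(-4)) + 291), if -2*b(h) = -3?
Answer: -276075/2 ≈ -1.3804e+5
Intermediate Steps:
b(h) = 3/2 (b(h) = -½*(-3) = 3/2)
Y(V) = 3/2
(-394 - 15)*((9*S(3) + Y(-4)) + 291) = (-394 - 15)*((9*5 + 3/2) + 291) = -409*((45 + 3/2) + 291) = -409*(93/2 + 291) = -409*675/2 = -276075/2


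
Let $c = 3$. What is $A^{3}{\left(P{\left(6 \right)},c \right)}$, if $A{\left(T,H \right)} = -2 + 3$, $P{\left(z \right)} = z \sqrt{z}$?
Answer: $1$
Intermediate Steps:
$P{\left(z \right)} = z^{\frac{3}{2}}$
$A{\left(T,H \right)} = 1$
$A^{3}{\left(P{\left(6 \right)},c \right)} = 1^{3} = 1$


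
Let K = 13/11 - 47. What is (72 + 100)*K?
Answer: -86688/11 ≈ -7880.7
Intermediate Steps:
K = -504/11 (K = 13*(1/11) - 47 = 13/11 - 47 = -504/11 ≈ -45.818)
(72 + 100)*K = (72 + 100)*(-504/11) = 172*(-504/11) = -86688/11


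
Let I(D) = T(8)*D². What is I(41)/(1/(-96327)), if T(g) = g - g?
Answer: 0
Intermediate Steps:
T(g) = 0
I(D) = 0 (I(D) = 0*D² = 0)
I(41)/(1/(-96327)) = 0/(1/(-96327)) = 0/(-1/96327) = 0*(-96327) = 0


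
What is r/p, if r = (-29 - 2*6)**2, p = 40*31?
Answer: 1681/1240 ≈ 1.3556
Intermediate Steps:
p = 1240
r = 1681 (r = (-29 - 12)**2 = (-41)**2 = 1681)
r/p = 1681/1240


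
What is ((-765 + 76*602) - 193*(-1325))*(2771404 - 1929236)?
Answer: 253250023616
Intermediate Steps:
((-765 + 76*602) - 193*(-1325))*(2771404 - 1929236) = ((-765 + 45752) + 255725)*842168 = (44987 + 255725)*842168 = 300712*842168 = 253250023616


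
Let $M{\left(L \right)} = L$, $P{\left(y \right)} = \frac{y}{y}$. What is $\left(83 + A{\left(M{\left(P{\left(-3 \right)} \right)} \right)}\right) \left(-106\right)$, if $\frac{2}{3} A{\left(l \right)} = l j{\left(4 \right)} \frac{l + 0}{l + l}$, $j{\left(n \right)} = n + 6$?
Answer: $-9593$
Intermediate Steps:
$P{\left(y \right)} = 1$
$j{\left(n \right)} = 6 + n$
$A{\left(l \right)} = \frac{15 l}{2}$ ($A{\left(l \right)} = \frac{3 l \left(6 + 4\right) \frac{l + 0}{l + l}}{2} = \frac{3 l 10 \frac{l}{2 l}}{2} = \frac{3 \cdot 10 l l \frac{1}{2 l}}{2} = \frac{3 \cdot 10 l \frac{1}{2}}{2} = \frac{3 \cdot 5 l}{2} = \frac{15 l}{2}$)
$\left(83 + A{\left(M{\left(P{\left(-3 \right)} \right)} \right)}\right) \left(-106\right) = \left(83 + \frac{15}{2} \cdot 1\right) \left(-106\right) = \left(83 + \frac{15}{2}\right) \left(-106\right) = \frac{181}{2} \left(-106\right) = -9593$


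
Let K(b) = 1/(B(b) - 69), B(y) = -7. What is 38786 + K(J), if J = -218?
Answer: 2947735/76 ≈ 38786.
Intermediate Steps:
K(b) = -1/76 (K(b) = 1/(-7 - 69) = 1/(-76) = -1/76)
38786 + K(J) = 38786 - 1/76 = 2947735/76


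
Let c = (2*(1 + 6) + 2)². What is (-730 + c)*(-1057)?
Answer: 501018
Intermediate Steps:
c = 256 (c = (2*7 + 2)² = (14 + 2)² = 16² = 256)
(-730 + c)*(-1057) = (-730 + 256)*(-1057) = -474*(-1057) = 501018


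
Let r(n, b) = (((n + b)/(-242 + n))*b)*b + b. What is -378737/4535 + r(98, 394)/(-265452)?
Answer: -294398891327/3611474460 ≈ -81.518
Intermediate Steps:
r(n, b) = b + b²*(b + n)/(-242 + n) (r(n, b) = (((b + n)/(-242 + n))*b)*b + b = (b*(b + n)/(-242 + n))*b + b = b²*(b + n)/(-242 + n) + b = b + b²*(b + n)/(-242 + n))
-378737/4535 + r(98, 394)/(-265452) = -378737/4535 + (394*(-242 + 98 + 394² + 394*98)/(-242 + 98))/(-265452) = -378737*1/4535 + (394*(-242 + 98 + 155236 + 38612)/(-144))*(-1/265452) = -378737/4535 + (394*(-1/144)*193704)*(-1/265452) = -378737/4535 - 1589987/3*(-1/265452) = -378737/4535 + 1589987/796356 = -294398891327/3611474460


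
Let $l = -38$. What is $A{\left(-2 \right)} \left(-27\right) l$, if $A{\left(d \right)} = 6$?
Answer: $6156$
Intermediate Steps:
$A{\left(-2 \right)} \left(-27\right) l = 6 \left(-27\right) \left(-38\right) = \left(-162\right) \left(-38\right) = 6156$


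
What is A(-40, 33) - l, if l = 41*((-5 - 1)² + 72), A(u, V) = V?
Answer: -4395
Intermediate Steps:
l = 4428 (l = 41*((-6)² + 72) = 41*(36 + 72) = 41*108 = 4428)
A(-40, 33) - l = 33 - 1*4428 = 33 - 4428 = -4395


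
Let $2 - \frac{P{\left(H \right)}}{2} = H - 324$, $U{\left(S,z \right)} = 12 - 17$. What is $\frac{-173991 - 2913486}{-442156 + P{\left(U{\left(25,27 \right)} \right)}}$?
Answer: $\frac{3087477}{441494} \approx 6.9932$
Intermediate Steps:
$U{\left(S,z \right)} = -5$
$P{\left(H \right)} = 652 - 2 H$ ($P{\left(H \right)} = 4 - 2 \left(H - 324\right) = 4 - 2 \left(-324 + H\right) = 4 - \left(-648 + 2 H\right) = 652 - 2 H$)
$\frac{-173991 - 2913486}{-442156 + P{\left(U{\left(25,27 \right)} \right)}} = \frac{-173991 - 2913486}{-442156 + \left(652 - -10\right)} = - \frac{3087477}{-442156 + \left(652 + 10\right)} = - \frac{3087477}{-442156 + 662} = - \frac{3087477}{-441494} = \left(-3087477\right) \left(- \frac{1}{441494}\right) = \frac{3087477}{441494}$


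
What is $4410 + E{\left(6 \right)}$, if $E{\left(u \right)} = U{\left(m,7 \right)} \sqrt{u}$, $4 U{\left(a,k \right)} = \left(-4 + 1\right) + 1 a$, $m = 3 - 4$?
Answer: $4410 - \sqrt{6} \approx 4407.5$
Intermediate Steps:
$m = -1$
$U{\left(a,k \right)} = - \frac{3}{4} + \frac{a}{4}$ ($U{\left(a,k \right)} = \frac{\left(-4 + 1\right) + 1 a}{4} = \frac{-3 + a}{4} = - \frac{3}{4} + \frac{a}{4}$)
$E{\left(u \right)} = - \sqrt{u}$ ($E{\left(u \right)} = \left(- \frac{3}{4} + \frac{1}{4} \left(-1\right)\right) \sqrt{u} = \left(- \frac{3}{4} - \frac{1}{4}\right) \sqrt{u} = - \sqrt{u}$)
$4410 + E{\left(6 \right)} = 4410 - \sqrt{6}$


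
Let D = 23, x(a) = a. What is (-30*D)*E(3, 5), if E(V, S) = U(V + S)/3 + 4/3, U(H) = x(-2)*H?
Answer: 2760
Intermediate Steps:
U(H) = -2*H
E(V, S) = 4/3 - 2*S/3 - 2*V/3 (E(V, S) = -2*(V + S)/3 + 4/3 = -2*(S + V)*(⅓) + 4*(⅓) = (-2*S - 2*V)*(⅓) + 4/3 = (-2*S/3 - 2*V/3) + 4/3 = 4/3 - 2*S/3 - 2*V/3)
(-30*D)*E(3, 5) = (-30*23)*(4/3 - ⅔*5 - ⅔*3) = -690*(4/3 - 10/3 - 2) = -690*(-4) = 2760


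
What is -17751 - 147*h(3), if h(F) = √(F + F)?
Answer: -17751 - 147*√6 ≈ -18111.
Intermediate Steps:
h(F) = √2*√F (h(F) = √(2*F) = √2*√F)
-17751 - 147*h(3) = -17751 - 147*√2*√3 = -17751 - 147*√6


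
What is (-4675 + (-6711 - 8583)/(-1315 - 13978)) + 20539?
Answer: 242623446/15293 ≈ 15865.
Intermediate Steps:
(-4675 + (-6711 - 8583)/(-1315 - 13978)) + 20539 = (-4675 - 15294/(-15293)) + 20539 = (-4675 - 15294*(-1/15293)) + 20539 = (-4675 + 15294/15293) + 20539 = -71479481/15293 + 20539 = 242623446/15293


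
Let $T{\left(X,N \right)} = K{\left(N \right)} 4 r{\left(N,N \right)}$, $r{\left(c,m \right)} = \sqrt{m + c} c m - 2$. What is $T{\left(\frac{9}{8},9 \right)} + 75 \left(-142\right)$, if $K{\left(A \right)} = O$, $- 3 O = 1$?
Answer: $- \frac{31942}{3} - 324 \sqrt{2} \approx -11106.0$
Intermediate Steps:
$O = - \frac{1}{3}$ ($O = \left(- \frac{1}{3}\right) 1 = - \frac{1}{3} \approx -0.33333$)
$K{\left(A \right)} = - \frac{1}{3}$
$r{\left(c,m \right)} = -2 + c m \sqrt{c + m}$ ($r{\left(c,m \right)} = \sqrt{c + m} c m - 2 = c \sqrt{c + m} m - 2 = c m \sqrt{c + m} - 2 = -2 + c m \sqrt{c + m}$)
$T{\left(X,N \right)} = \frac{8}{3} - \frac{4 \sqrt{2} N^{\frac{5}{2}}}{3}$ ($T{\left(X,N \right)} = \left(- \frac{1}{3}\right) 4 \left(-2 + N N \sqrt{N + N}\right) = - \frac{4 \left(-2 + N N \sqrt{2 N}\right)}{3} = - \frac{4 \left(-2 + N N \sqrt{2} \sqrt{N}\right)}{3} = - \frac{4 \left(-2 + \sqrt{2} N^{\frac{5}{2}}\right)}{3} = \frac{8}{3} - \frac{4 \sqrt{2} N^{\frac{5}{2}}}{3}$)
$T{\left(\frac{9}{8},9 \right)} + 75 \left(-142\right) = \left(\frac{8}{3} - \frac{4 \sqrt{2} \cdot 9^{\frac{5}{2}}}{3}\right) + 75 \left(-142\right) = \left(\frac{8}{3} - \frac{4}{3} \sqrt{2} \cdot 243\right) - 10650 = \left(\frac{8}{3} - 324 \sqrt{2}\right) - 10650 = - \frac{31942}{3} - 324 \sqrt{2}$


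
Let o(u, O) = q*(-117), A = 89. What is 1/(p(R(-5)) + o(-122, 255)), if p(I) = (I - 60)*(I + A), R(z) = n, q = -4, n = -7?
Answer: -1/5026 ≈ -0.00019897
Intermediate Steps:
R(z) = -7
o(u, O) = 468 (o(u, O) = -4*(-117) = 468)
p(I) = (-60 + I)*(89 + I) (p(I) = (I - 60)*(I + 89) = (-60 + I)*(89 + I))
1/(p(R(-5)) + o(-122, 255)) = 1/((-5340 + (-7)**2 + 29*(-7)) + 468) = 1/((-5340 + 49 - 203) + 468) = 1/(-5494 + 468) = 1/(-5026) = -1/5026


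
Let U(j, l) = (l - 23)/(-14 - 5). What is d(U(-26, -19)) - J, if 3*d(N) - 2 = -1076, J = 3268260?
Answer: -3268618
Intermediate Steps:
U(j, l) = 23/19 - l/19 (U(j, l) = (-23 + l)/(-19) = (-23 + l)*(-1/19) = 23/19 - l/19)
d(N) = -358 (d(N) = ⅔ + (⅓)*(-1076) = ⅔ - 1076/3 = -358)
d(U(-26, -19)) - J = -358 - 1*3268260 = -358 - 3268260 = -3268618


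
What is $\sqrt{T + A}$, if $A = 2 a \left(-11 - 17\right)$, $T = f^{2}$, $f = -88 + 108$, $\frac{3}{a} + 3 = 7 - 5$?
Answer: $2 \sqrt{142} \approx 23.833$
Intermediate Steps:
$a = -3$ ($a = \frac{3}{-3 + \left(7 - 5\right)} = \frac{3}{-3 + 2} = \frac{3}{-1} = 3 \left(-1\right) = -3$)
$f = 20$
$T = 400$ ($T = 20^{2} = 400$)
$A = 168$ ($A = 2 \left(-3\right) \left(-11 - 17\right) = \left(-6\right) \left(-28\right) = 168$)
$\sqrt{T + A} = \sqrt{400 + 168} = \sqrt{568} = 2 \sqrt{142}$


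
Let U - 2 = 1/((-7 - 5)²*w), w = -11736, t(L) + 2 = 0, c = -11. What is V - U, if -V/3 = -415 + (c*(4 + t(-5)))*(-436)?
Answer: -46530329471/1689984 ≈ -27533.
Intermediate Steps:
t(L) = -2 (t(L) = -2 + 0 = -2)
U = 3379967/1689984 (U = 2 + 1/((-7 - 5)²*(-11736)) = 2 + 1/((-12)²*(-11736)) = 2 + 1/(144*(-11736)) = 2 + 1/(-1689984) = 2 - 1/1689984 = 3379967/1689984 ≈ 2.0000)
V = -27531 (V = -3*(-415 - 11*(4 - 2)*(-436)) = -3*(-415 - 11*2*(-436)) = -3*(-415 - 22*(-436)) = -3*(-415 + 9592) = -3*9177 = -27531)
V - U = -27531 - 1*3379967/1689984 = -27531 - 3379967/1689984 = -46530329471/1689984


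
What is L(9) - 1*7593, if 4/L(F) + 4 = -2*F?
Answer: -83525/11 ≈ -7593.2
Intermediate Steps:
L(F) = 4/(-4 - 2*F)
L(9) - 1*7593 = -2/(2 + 9) - 1*7593 = -2/11 - 7593 = -83525/11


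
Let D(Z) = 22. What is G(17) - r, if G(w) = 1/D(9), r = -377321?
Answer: 8301063/22 ≈ 3.7732e+5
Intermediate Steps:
G(w) = 1/22
G(17) - r = 1/22 - 1*(-377321) = 1/22 + 377321 = 8301063/22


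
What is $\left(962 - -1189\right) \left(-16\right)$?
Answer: $-34416$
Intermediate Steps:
$\left(962 - -1189\right) \left(-16\right) = \left(962 + 1189\right) \left(-16\right) = 2151 \left(-16\right) = -34416$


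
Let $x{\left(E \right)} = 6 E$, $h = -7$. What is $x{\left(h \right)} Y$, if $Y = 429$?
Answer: $-18018$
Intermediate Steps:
$x{\left(h \right)} Y = 6 \left(-7\right) 429 = \left(-42\right) 429 = -18018$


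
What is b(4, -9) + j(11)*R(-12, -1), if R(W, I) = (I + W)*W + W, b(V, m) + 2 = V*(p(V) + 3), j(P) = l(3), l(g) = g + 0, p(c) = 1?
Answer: 446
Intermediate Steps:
l(g) = g
j(P) = 3
b(V, m) = -2 + 4*V (b(V, m) = -2 + V*(1 + 3) = -2 + V*4 = -2 + 4*V)
R(W, I) = W + W*(I + W) (R(W, I) = W*(I + W) + W = W + W*(I + W))
b(4, -9) + j(11)*R(-12, -1) = (-2 + 4*4) + 3*(-12*(1 - 1 - 12)) = (-2 + 16) + 3*(-12*(-12)) = 14 + 3*144 = 14 + 432 = 446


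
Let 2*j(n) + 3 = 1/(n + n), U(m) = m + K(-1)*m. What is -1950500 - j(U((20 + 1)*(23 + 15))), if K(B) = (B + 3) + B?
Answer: -12451982425/6384 ≈ -1.9505e+6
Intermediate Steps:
K(B) = 3 + 2*B (K(B) = (3 + B) + B = 3 + 2*B)
U(m) = 2*m (U(m) = m + (3 + 2*(-1))*m = m + (3 - 2)*m = m + 1*m = m + m = 2*m)
j(n) = -3/2 + 1/(4*n) (j(n) = -3/2 + 1/(2*(n + n)) = -3/2 + 1/(2*((2*n))) = -3/2 + (1/(2*n))/2 = -3/2 + 1/(4*n))
-1950500 - j(U((20 + 1)*(23 + 15))) = -1950500 - (1 - 12*(20 + 1)*(23 + 15))/(4*(2*((20 + 1)*(23 + 15)))) = -1950500 - (1 - 12*21*38)/(4*(2*(21*38))) = -1950500 - (1 - 12*798)/(4*(2*798)) = -1950500 - (1 - 6*1596)/(4*1596) = -1950500 - (1 - 9576)/(4*1596) = -1950500 - (-9575)/(4*1596) = -1950500 - 1*(-9575/6384) = -1950500 + 9575/6384 = -12451982425/6384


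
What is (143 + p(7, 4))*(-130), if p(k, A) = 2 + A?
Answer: -19370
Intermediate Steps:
(143 + p(7, 4))*(-130) = (143 + (2 + 4))*(-130) = (143 + 6)*(-130) = 149*(-130) = -19370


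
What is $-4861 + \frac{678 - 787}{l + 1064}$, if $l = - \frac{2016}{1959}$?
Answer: $- \frac{3374188497}{694120} \approx -4861.1$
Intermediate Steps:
$l = - \frac{672}{653}$ ($l = \left(-2016\right) \frac{1}{1959} = - \frac{672}{653} \approx -1.0291$)
$-4861 + \frac{678 - 787}{l + 1064} = -4861 + \frac{678 - 787}{- \frac{672}{653} + 1064} = -4861 - \frac{109}{\frac{694120}{653}} = -4861 - \frac{71177}{694120} = - \frac{3374188497}{694120}$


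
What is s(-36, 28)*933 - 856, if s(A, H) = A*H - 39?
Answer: -977707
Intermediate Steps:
s(A, H) = -39 + A*H
s(-36, 28)*933 - 856 = (-39 - 36*28)*933 - 856 = (-39 - 1008)*933 - 856 = -1047*933 - 856 = -976851 - 856 = -977707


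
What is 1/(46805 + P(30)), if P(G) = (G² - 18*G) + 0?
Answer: 1/47165 ≈ 2.1202e-5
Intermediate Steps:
P(G) = G² - 18*G
1/(46805 + P(30)) = 1/(46805 + 30*(-18 + 30)) = 1/(46805 + 30*12) = 1/(46805 + 360) = 1/47165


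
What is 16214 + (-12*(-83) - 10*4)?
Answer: 17170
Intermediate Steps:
16214 + (-12*(-83) - 10*4) = 16214 + (996 - 40) = 16214 + 956 = 17170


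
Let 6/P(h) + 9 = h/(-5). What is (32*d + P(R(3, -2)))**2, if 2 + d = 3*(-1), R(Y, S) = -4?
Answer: 43428100/1681 ≈ 25835.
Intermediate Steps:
d = -5 (d = -2 + 3*(-1) = -2 - 3 = -5)
P(h) = 6/(-9 - h/5) (P(h) = 6/(-9 + h/(-5)) = 6/(-9 + h*(-1/5)) = 6/(-9 - h/5))
(32*d + P(R(3, -2)))**2 = (32*(-5) - 30/(45 - 4))**2 = (-160 - 30/41)**2 = (-6590/41)**2 = 43428100/1681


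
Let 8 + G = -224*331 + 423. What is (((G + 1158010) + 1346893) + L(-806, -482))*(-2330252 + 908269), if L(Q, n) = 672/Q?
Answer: -1393206025724638/403 ≈ -3.4571e+12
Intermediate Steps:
G = -73729 (G = -8 + (-224*331 + 423) = -8 + (-74144 + 423) = -8 - 73721 = -73729)
(((G + 1158010) + 1346893) + L(-806, -482))*(-2330252 + 908269) = (((-73729 + 1158010) + 1346893) + 672/(-806))*(-2330252 + 908269) = ((1084281 + 1346893) + 672*(-1/806))*(-1421983) = (2431174 - 336/403)*(-1421983) = (979762786/403)*(-1421983) = -1393206025724638/403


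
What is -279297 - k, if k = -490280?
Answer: 210983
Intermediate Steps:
-279297 - k = -279297 - 1*(-490280) = -279297 + 490280 = 210983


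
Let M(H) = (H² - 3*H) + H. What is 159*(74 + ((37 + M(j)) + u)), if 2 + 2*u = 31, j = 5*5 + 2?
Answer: 254559/2 ≈ 1.2728e+5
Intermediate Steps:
j = 27 (j = 25 + 2 = 27)
u = 29/2 (u = -1 + (½)*31 = -1 + 31/2 = 29/2 ≈ 14.500)
M(H) = H² - 2*H
159*(74 + ((37 + M(j)) + u)) = 159*(74 + ((37 + 27*(-2 + 27)) + 29/2)) = 159*(74 + ((37 + 27*25) + 29/2)) = 159*(74 + ((37 + 675) + 29/2)) = 159*(74 + (712 + 29/2)) = 159*(74 + 1453/2) = 159*(1601/2) = 254559/2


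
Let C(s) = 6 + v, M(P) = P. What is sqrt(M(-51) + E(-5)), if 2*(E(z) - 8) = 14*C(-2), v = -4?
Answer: I*sqrt(29) ≈ 5.3852*I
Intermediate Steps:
C(s) = 2 (C(s) = 6 - 4 = 2)
E(z) = 22 (E(z) = 8 + (14*2)/2 = 8 + (1/2)*28 = 8 + 14 = 22)
sqrt(M(-51) + E(-5)) = sqrt(-51 + 22) = sqrt(-29) = I*sqrt(29)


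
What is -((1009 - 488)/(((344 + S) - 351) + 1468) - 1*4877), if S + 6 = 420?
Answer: 9143854/1875 ≈ 4876.7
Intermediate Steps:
S = 414 (S = -6 + 420 = 414)
-((1009 - 488)/(((344 + S) - 351) + 1468) - 1*4877) = -((1009 - 488)/(((344 + 414) - 351) + 1468) - 1*4877) = -(521/((758 - 351) + 1468) - 4877) = -(521/(407 + 1468) - 4877) = -(521/1875 - 4877) = -1*(-9143854/1875) = 9143854/1875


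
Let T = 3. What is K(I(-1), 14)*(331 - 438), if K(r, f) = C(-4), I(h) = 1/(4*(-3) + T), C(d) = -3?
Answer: 321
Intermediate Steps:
I(h) = -⅑ (I(h) = 1/(4*(-3) + 3) = 1/(-12 + 3) = 1/(-9) = -⅑)
K(r, f) = -3
K(I(-1), 14)*(331 - 438) = -3*(331 - 438) = -3*(-107) = 321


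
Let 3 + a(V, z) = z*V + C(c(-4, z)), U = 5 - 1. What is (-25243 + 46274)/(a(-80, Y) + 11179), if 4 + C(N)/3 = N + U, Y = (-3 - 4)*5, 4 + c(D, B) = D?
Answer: 21031/13952 ≈ 1.5074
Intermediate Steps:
U = 4
c(D, B) = -4 + D
Y = -35 (Y = -7*5 = -35)
C(N) = 3*N (C(N) = -12 + 3*(N + 4) = -12 + 3*(4 + N) = -12 + (12 + 3*N) = 3*N)
a(V, z) = -27 + V*z (a(V, z) = -3 + (z*V + 3*(-4 - 4)) = -3 + (V*z + 3*(-8)) = -3 + (V*z - 24) = -3 + (-24 + V*z) = -27 + V*z)
(-25243 + 46274)/(a(-80, Y) + 11179) = (-25243 + 46274)/((-27 - 80*(-35)) + 11179) = 21031/((-27 + 2800) + 11179) = 21031/(2773 + 11179) = 21031/13952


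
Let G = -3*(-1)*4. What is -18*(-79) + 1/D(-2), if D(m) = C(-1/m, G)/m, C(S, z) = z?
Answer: 8531/6 ≈ 1421.8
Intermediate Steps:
G = 12 (G = 3*4 = 12)
D(m) = 12/m
-18*(-79) + 1/D(-2) = -18*(-79) + 1/(12/(-2)) = 1422 + 1/(12*(-½)) = 1422 + 1/(-6) = 1422 - ⅙ = 8531/6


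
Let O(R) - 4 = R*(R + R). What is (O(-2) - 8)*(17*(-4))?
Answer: -272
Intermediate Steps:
O(R) = 4 + 2*R² (O(R) = 4 + R*(R + R) = 4 + R*(2*R) = 4 + 2*R²)
(O(-2) - 8)*(17*(-4)) = ((4 + 2*(-2)²) - 8)*(17*(-4)) = ((4 + 2*4) - 8)*(-68) = ((4 + 8) - 8)*(-68) = (12 - 8)*(-68) = 4*(-68) = -272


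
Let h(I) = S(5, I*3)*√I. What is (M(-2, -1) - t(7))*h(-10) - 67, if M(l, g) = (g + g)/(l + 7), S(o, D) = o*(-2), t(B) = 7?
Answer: -67 + 74*I*√10 ≈ -67.0 + 234.01*I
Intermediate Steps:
S(o, D) = -2*o
M(l, g) = 2*g/(7 + l) (M(l, g) = (2*g)/(7 + l) = 2*g/(7 + l))
h(I) = -10*√I (h(I) = (-2*5)*√I = -10*√I)
(M(-2, -1) - t(7))*h(-10) - 67 = (2*(-1)/(7 - 2) - 1*7)*(-10*I*√10) - 67 = (2*(-1)/5 - 7)*(-10*I*√10) - 67 = (2*(-1)*(⅕) - 7)*(-10*I*√10) - 67 = (-⅖ - 7)*(-10*I*√10) - 67 = -(-74)*I*√10 - 67 = 74*I*√10 - 67 = -67 + 74*I*√10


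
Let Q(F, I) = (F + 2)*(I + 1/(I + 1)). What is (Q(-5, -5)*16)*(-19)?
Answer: -4788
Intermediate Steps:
Q(F, I) = (2 + F)*(I + 1/(1 + I))
(Q(-5, -5)*16)*(-19) = (((2 - 5 + 2*(-5) + 2*(-5)**2 - 5*(-5) - 5*(-5)**2)/(1 - 5))*16)*(-19) = (((2 - 5 - 10 + 2*25 + 25 - 5*25)/(-4))*16)*(-19) = (-(2 - 5 - 10 + 50 + 25 - 125)/4*16)*(-19) = (-1/4*(-63)*16)*(-19) = ((63/4)*16)*(-19) = 252*(-19) = -4788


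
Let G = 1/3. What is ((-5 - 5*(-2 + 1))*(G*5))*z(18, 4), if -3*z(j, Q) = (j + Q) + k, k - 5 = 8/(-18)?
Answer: 0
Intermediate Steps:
k = 41/9 (k = 5 + 8/(-18) = 5 + 8*(-1/18) = 5 - 4/9 = 41/9 ≈ 4.5556)
G = ⅓ ≈ 0.33333
z(j, Q) = -41/27 - Q/3 - j/3 (z(j, Q) = -((j + Q) + 41/9)/3 = -((Q + j) + 41/9)/3 = -(41/9 + Q + j)/3 = -41/27 - Q/3 - j/3)
((-5 - 5*(-2 + 1))*(G*5))*z(18, 4) = ((-5 - 5*(-2 + 1))*((⅓)*5))*(-41/27 - ⅓*4 - ⅓*18) = ((-5 - 5*(-1))*(5/3))*(-41/27 - 4/3 - 6) = ((-5 + 5)*(5/3))*(-239/27) = (0*(5/3))*(-239/27) = 0*(-239/27) = 0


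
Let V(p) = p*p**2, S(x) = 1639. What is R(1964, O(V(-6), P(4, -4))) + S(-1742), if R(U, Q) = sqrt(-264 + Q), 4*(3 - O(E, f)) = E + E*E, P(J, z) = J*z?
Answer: 1639 + 3*I*sqrt(1319) ≈ 1639.0 + 108.95*I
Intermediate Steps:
V(p) = p**3
O(E, f) = 3 - E/4 - E**2/4 (O(E, f) = 3 - (E + E*E)/4 = 3 - (E + E**2)/4 = 3 + (-E/4 - E**2/4) = 3 - E/4 - E**2/4)
R(1964, O(V(-6), P(4, -4))) + S(-1742) = sqrt(-264 + (3 - 1/4*(-6)**3 - ((-6)**3)**2/4)) + 1639 = sqrt(-264 + (3 - 1/4*(-216) - 1/4*(-216)**2)) + 1639 = sqrt(-264 + (3 + 54 - 1/4*46656)) + 1639 = sqrt(-264 + (3 + 54 - 11664)) + 1639 = sqrt(-264 - 11607) + 1639 = sqrt(-11871) + 1639 = 3*I*sqrt(1319) + 1639 = 1639 + 3*I*sqrt(1319)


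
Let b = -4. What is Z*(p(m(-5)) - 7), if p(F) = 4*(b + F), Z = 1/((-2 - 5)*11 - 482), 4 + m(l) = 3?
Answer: 27/559 ≈ 0.048301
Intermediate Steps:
m(l) = -1 (m(l) = -4 + 3 = -1)
Z = -1/559 (Z = 1/(-7*11 - 482) = 1/(-77 - 482) = 1/(-559) = -1/559 ≈ -0.0017889)
p(F) = -16 + 4*F (p(F) = 4*(-4 + F) = -16 + 4*F)
Z*(p(m(-5)) - 7) = -((-16 + 4*(-1)) - 7)/559 = -((-16 - 4) - 7)/559 = -(-20 - 7)/559 = -1/559*(-27) = 27/559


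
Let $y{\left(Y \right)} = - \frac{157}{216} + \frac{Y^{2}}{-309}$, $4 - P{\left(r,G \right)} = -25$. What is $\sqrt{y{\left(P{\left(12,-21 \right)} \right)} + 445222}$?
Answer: $\frac{\sqrt{6121427401794}}{3708} \approx 667.25$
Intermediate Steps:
$P{\left(r,G \right)} = 29$ ($P{\left(r,G \right)} = 4 - -25 = 4 + 25 = 29$)
$y{\left(Y \right)} = - \frac{157}{216} - \frac{Y^{2}}{309}$ ($y{\left(Y \right)} = \left(-157\right) \frac{1}{216} + Y^{2} \left(- \frac{1}{309}\right) = - \frac{157}{216} - \frac{Y^{2}}{309}$)
$\sqrt{y{\left(P{\left(12,-21 \right)} \right)} + 445222} = \sqrt{\left(- \frac{157}{216} - \frac{29^{2}}{309}\right) + 445222} = \sqrt{\left(- \frac{157}{216} - \frac{841}{309}\right) + 445222} = \sqrt{- \frac{76723}{22248} + 445222} = \sqrt{\frac{9905222333}{22248}} = \frac{\sqrt{6121427401794}}{3708}$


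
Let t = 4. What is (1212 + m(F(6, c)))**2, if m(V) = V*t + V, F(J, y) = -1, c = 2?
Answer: 1456849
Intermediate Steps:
m(V) = 5*V (m(V) = V*4 + V = 4*V + V = 5*V)
(1212 + m(F(6, c)))**2 = (1212 + 5*(-1))**2 = (1212 - 5)**2 = 1207**2 = 1456849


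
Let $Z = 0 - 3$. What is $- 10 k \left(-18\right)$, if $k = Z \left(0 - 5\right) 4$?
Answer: $10800$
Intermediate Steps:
$Z = -3$
$k = 60$ ($k = - 3 \left(0 - 5\right) 4 = - 3 \left(\left(-5\right) 4\right) = \left(-3\right) \left(-20\right) = 60$)
$- 10 k \left(-18\right) = \left(-10\right) 60 \left(-18\right) = \left(-600\right) \left(-18\right) = 10800$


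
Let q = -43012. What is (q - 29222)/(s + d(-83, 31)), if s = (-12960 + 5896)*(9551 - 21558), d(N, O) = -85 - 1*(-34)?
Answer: -72234/84817397 ≈ -0.00085164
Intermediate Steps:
d(N, O) = -51 (d(N, O) = -85 + 34 = -51)
s = 84817448 (s = -7064*(-12007) = 84817448)
(q - 29222)/(s + d(-83, 31)) = (-43012 - 29222)/(84817448 - 51) = -72234/84817397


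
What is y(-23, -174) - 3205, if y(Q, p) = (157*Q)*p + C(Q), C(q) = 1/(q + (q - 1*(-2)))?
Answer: 27504795/44 ≈ 6.2511e+5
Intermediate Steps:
C(q) = 1/(2 + 2*q) (C(q) = 1/(q + (q + 2)) = 1/(q + (2 + q)) = 1/(2 + 2*q))
y(Q, p) = 1/(2*(1 + Q)) + 157*Q*p (y(Q, p) = (157*Q)*p + 1/(2*(1 + Q)) = 157*Q*p + 1/(2*(1 + Q)) = 1/(2*(1 + Q)) + 157*Q*p)
y(-23, -174) - 3205 = (1 + 314*(-23)*(-174)*(1 - 23))/(2*(1 - 23)) - 3205 = (½)*(1 + 314*(-23)*(-174)*(-22))/(-22) - 3205 = (½)*(-1/22)*(1 - 27645816) - 3205 = (½)*(-1/22)*(-27645815) - 3205 = 27645815/44 - 3205 = 27504795/44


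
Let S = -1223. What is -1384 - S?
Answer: -161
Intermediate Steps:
-1384 - S = -1384 - 1*(-1223) = -1384 + 1223 = -161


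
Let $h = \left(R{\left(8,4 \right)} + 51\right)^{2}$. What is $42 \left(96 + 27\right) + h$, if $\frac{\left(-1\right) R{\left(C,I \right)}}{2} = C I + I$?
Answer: $5607$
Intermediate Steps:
$R{\left(C,I \right)} = - 2 I - 2 C I$ ($R{\left(C,I \right)} = - 2 \left(C I + I\right) = - 2 \left(I + C I\right) = - 2 I - 2 C I$)
$h = 441$ ($h = \left(\left(-2\right) 4 \left(1 + 8\right) + 51\right)^{2} = \left(\left(-2\right) 4 \cdot 9 + 51\right)^{2} = \left(-72 + 51\right)^{2} = \left(-21\right)^{2} = 441$)
$42 \left(96 + 27\right) + h = 42 \left(96 + 27\right) + 441 = 42 \cdot 123 + 441 = 5166 + 441 = 5607$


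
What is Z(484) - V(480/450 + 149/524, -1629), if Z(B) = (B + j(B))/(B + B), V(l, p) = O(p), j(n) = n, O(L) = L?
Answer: 1630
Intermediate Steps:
V(l, p) = p
Z(B) = 1 (Z(B) = (B + B)/(B + B) = (2*B)/((2*B)) = (2*B)*(1/(2*B)) = 1)
Z(484) - V(480/450 + 149/524, -1629) = 1 - 1*(-1629) = 1 + 1629 = 1630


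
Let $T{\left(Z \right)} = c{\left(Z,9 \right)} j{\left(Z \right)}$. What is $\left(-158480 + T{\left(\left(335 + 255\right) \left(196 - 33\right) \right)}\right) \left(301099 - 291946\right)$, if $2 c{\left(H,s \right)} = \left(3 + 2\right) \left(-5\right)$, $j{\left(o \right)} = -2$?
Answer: $-1450338615$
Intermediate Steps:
$c{\left(H,s \right)} = - \frac{25}{2}$ ($c{\left(H,s \right)} = \frac{\left(3 + 2\right) \left(-5\right)}{2} = \frac{5 \left(-5\right)}{2} = \frac{1}{2} \left(-25\right) = - \frac{25}{2}$)
$T{\left(Z \right)} = 25$ ($T{\left(Z \right)} = \left(- \frac{25}{2}\right) \left(-2\right) = 25$)
$\left(-158480 + T{\left(\left(335 + 255\right) \left(196 - 33\right) \right)}\right) \left(301099 - 291946\right) = \left(-158480 + 25\right) \left(301099 - 291946\right) = \left(-158455\right) 9153 = -1450338615$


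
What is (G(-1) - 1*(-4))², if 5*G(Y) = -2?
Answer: 324/25 ≈ 12.960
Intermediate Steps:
G(Y) = -⅖ (G(Y) = (⅕)*(-2) = -⅖)
(G(-1) - 1*(-4))² = (-⅖ - 1*(-4))² = (-⅖ + 4)² = (18/5)² = 324/25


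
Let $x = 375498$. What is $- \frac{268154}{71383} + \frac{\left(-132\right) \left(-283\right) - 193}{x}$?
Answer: $- \frac{98038484263}{26804173734} \approx -3.6576$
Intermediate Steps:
$- \frac{268154}{71383} + \frac{\left(-132\right) \left(-283\right) - 193}{x} = - \frac{268154}{71383} + \frac{\left(-132\right) \left(-283\right) - 193}{375498} = \left(-268154\right) \frac{1}{71383} + \left(37356 - 193\right) \frac{1}{375498} = - \frac{268154}{71383} + 37163 \cdot \frac{1}{375498} = - \frac{268154}{71383} + \frac{37163}{375498} = - \frac{98038484263}{26804173734}$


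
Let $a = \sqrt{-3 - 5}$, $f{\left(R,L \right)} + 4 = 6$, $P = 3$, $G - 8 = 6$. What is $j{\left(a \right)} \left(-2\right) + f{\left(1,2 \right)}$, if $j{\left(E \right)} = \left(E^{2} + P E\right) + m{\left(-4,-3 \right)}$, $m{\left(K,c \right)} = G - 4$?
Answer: $-2 - 12 i \sqrt{2} \approx -2.0 - 16.971 i$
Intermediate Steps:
$G = 14$ ($G = 8 + 6 = 14$)
$f{\left(R,L \right)} = 2$ ($f{\left(R,L \right)} = -4 + 6 = 2$)
$a = 2 i \sqrt{2}$ ($a = \sqrt{-8} = 2 i \sqrt{2} \approx 2.8284 i$)
$m{\left(K,c \right)} = 10$ ($m{\left(K,c \right)} = 14 - 4 = 10$)
$j{\left(E \right)} = 10 + E^{2} + 3 E$ ($j{\left(E \right)} = \left(E^{2} + 3 E\right) + 10 = 10 + E^{2} + 3 E$)
$j{\left(a \right)} \left(-2\right) + f{\left(1,2 \right)} = \left(10 + \left(2 i \sqrt{2}\right)^{2} + 3 \cdot 2 i \sqrt{2}\right) \left(-2\right) + 2 = \left(10 - 8 + 6 i \sqrt{2}\right) \left(-2\right) + 2 = \left(2 + 6 i \sqrt{2}\right) \left(-2\right) + 2 = \left(-4 - 12 i \sqrt{2}\right) + 2 = -2 - 12 i \sqrt{2}$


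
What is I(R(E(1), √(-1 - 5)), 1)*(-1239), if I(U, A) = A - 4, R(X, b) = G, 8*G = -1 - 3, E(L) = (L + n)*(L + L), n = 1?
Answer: 3717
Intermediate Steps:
E(L) = 2*L*(1 + L) (E(L) = (L + 1)*(L + L) = (1 + L)*(2*L) = 2*L*(1 + L))
G = -½ (G = (-1 - 3)/8 = (⅛)*(-4) = -½ ≈ -0.50000)
R(X, b) = -½
I(U, A) = -4 + A
I(R(E(1), √(-1 - 5)), 1)*(-1239) = (-4 + 1)*(-1239) = -3*(-1239) = 3717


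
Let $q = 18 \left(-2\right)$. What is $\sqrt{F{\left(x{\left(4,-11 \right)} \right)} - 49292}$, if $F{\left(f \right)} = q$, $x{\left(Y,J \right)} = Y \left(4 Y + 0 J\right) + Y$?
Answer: $4 i \sqrt{3083} \approx 222.1 i$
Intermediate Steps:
$q = -36$
$x{\left(Y,J \right)} = Y + 4 Y^{2}$ ($x{\left(Y,J \right)} = Y \left(4 Y + 0\right) + Y = Y 4 Y + Y = 4 Y^{2} + Y = Y + 4 Y^{2}$)
$F{\left(f \right)} = -36$
$\sqrt{F{\left(x{\left(4,-11 \right)} \right)} - 49292} = \sqrt{-36 - 49292} = \sqrt{-49328} = 4 i \sqrt{3083}$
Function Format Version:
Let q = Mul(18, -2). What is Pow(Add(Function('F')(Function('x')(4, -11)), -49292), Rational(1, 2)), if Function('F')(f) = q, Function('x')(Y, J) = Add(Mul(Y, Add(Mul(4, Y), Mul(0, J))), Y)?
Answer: Mul(4, I, Pow(3083, Rational(1, 2))) ≈ Mul(222.10, I)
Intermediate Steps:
q = -36
Function('x')(Y, J) = Add(Y, Mul(4, Pow(Y, 2))) (Function('x')(Y, J) = Add(Mul(Y, Add(Mul(4, Y), 0)), Y) = Add(Mul(Y, Mul(4, Y)), Y) = Add(Mul(4, Pow(Y, 2)), Y) = Add(Y, Mul(4, Pow(Y, 2))))
Function('F')(f) = -36
Pow(Add(Function('F')(Function('x')(4, -11)), -49292), Rational(1, 2)) = Pow(Add(-36, -49292), Rational(1, 2)) = Pow(-49328, Rational(1, 2)) = Mul(4, I, Pow(3083, Rational(1, 2)))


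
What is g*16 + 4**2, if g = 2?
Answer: 48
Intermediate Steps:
g*16 + 4**2 = 2*16 + 4**2 = 32 + 16 = 48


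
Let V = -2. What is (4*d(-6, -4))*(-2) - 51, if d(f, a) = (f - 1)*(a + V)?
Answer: -387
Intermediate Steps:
d(f, a) = (-1 + f)*(-2 + a) (d(f, a) = (f - 1)*(a - 2) = (-1 + f)*(-2 + a))
(4*d(-6, -4))*(-2) - 51 = (4*(2 - 1*(-4) - 2*(-6) - 4*(-6)))*(-2) - 51 = (4*(2 + 4 + 12 + 24))*(-2) - 51 = (4*42)*(-2) - 51 = 168*(-2) - 51 = -336 - 51 = -387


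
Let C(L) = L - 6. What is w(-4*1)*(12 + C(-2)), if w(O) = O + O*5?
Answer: -96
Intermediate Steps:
C(L) = -6 + L
w(O) = 6*O (w(O) = O + 5*O = 6*O)
w(-4*1)*(12 + C(-2)) = (6*(-4*1))*(12 + (-6 - 2)) = (6*(-4))*(12 - 8) = -24*4 = -96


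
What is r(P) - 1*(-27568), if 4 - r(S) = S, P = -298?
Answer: 27870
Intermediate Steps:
r(S) = 4 - S
r(P) - 1*(-27568) = (4 - 1*(-298)) - 1*(-27568) = (4 + 298) + 27568 = 302 + 27568 = 27870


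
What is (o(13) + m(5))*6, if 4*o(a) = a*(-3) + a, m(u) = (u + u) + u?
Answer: 51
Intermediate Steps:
m(u) = 3*u (m(u) = 2*u + u = 3*u)
o(a) = -a/2 (o(a) = (a*(-3) + a)/4 = (-3*a + a)/4 = (-2*a)/4 = -a/2)
(o(13) + m(5))*6 = (-½*13 + 3*5)*6 = (-13/2 + 15)*6 = (17/2)*6 = 51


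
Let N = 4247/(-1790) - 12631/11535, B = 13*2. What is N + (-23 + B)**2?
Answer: 22846043/4129530 ≈ 5.5324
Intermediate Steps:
B = 26
N = -14319727/4129530 (N = 4247*(-1/1790) - 12631*1/11535 = -4247/1790 - 12631/11535 = -14319727/4129530 ≈ -3.4676)
N + (-23 + B)**2 = -14319727/4129530 + (-23 + 26)**2 = -14319727/4129530 + 3**2 = -14319727/4129530 + 9 = 22846043/4129530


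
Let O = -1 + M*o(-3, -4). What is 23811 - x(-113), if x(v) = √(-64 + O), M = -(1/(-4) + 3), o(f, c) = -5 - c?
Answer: 23811 - I*√249/2 ≈ 23811.0 - 7.8899*I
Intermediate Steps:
M = -11/4 (M = -(-¼ + 3) = -1*11/4 = -11/4 ≈ -2.7500)
O = 7/4 (O = -1 - 11*(-5 - 1*(-4))/4 = -1 - 11*(-5 + 4)/4 = -1 - 11/4*(-1) = -1 + 11/4 = 7/4 ≈ 1.7500)
x(v) = I*√249/2 (x(v) = √(-64 + 7/4) = √(-249/4) = I*√249/2)
23811 - x(-113) = 23811 - I*√249/2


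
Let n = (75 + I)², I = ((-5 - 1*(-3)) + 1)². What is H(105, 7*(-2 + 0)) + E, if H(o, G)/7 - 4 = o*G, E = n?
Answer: -4486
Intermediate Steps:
I = 1 (I = ((-5 + 3) + 1)² = (-2 + 1)² = (-1)² = 1)
n = 5776 (n = (75 + 1)² = 76² = 5776)
E = 5776
H(o, G) = 28 + 7*G*o (H(o, G) = 28 + 7*(o*G) = 28 + 7*(G*o) = 28 + 7*G*o)
H(105, 7*(-2 + 0)) + E = (28 + 7*(7*(-2 + 0))*105) + 5776 = (28 + 7*(7*(-2))*105) + 5776 = (28 + 7*(-14)*105) + 5776 = (28 - 10290) + 5776 = -10262 + 5776 = -4486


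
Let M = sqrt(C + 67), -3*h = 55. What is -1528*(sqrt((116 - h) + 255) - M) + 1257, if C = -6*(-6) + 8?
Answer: 1257 + 1528*sqrt(111) - 6112*sqrt(219)/3 ≈ -12794.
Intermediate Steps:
h = -55/3 (h = -1/3*55 = -55/3 ≈ -18.333)
C = 44 (C = 36 + 8 = 44)
M = sqrt(111) (M = sqrt(44 + 67) = sqrt(111) ≈ 10.536)
-1528*(sqrt((116 - h) + 255) - M) + 1257 = -1528*(sqrt((116 - 1*(-55/3)) + 255) - sqrt(111)) + 1257 = -1528*(sqrt((116 + 55/3) + 255) - sqrt(111)) + 1257 = -1528*(sqrt(403/3 + 255) - sqrt(111)) + 1257 = -1528*(sqrt(1168/3) - sqrt(111)) + 1257 = -1528*(4*sqrt(219)/3 - sqrt(111)) + 1257 = -1528*(-sqrt(111) + 4*sqrt(219)/3) + 1257 = (1528*sqrt(111) - 6112*sqrt(219)/3) + 1257 = 1257 + 1528*sqrt(111) - 6112*sqrt(219)/3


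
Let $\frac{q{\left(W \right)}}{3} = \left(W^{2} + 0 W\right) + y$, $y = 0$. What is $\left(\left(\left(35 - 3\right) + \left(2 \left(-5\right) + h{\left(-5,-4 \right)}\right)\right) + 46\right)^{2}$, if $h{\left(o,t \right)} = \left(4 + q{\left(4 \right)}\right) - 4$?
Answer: $13456$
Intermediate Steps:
$q{\left(W \right)} = 3 W^{2}$ ($q{\left(W \right)} = 3 \left(\left(W^{2} + 0 W\right) + 0\right) = 3 \left(\left(W^{2} + 0\right) + 0\right) = 3 \left(W^{2} + 0\right) = 3 W^{2}$)
$h{\left(o,t \right)} = 48$ ($h{\left(o,t \right)} = \left(4 + 3 \cdot 4^{2}\right) - 4 = \left(4 + 3 \cdot 16\right) - 4 = \left(4 + 48\right) - 4 = 52 - 4 = 48$)
$\left(\left(\left(35 - 3\right) + \left(2 \left(-5\right) + h{\left(-5,-4 \right)}\right)\right) + 46\right)^{2} = \left(\left(\left(35 - 3\right) + \left(2 \left(-5\right) + 48\right)\right) + 46\right)^{2} = \left(\left(32 + \left(-10 + 48\right)\right) + 46\right)^{2} = \left(\left(32 + 38\right) + 46\right)^{2} = \left(70 + 46\right)^{2} = 116^{2} = 13456$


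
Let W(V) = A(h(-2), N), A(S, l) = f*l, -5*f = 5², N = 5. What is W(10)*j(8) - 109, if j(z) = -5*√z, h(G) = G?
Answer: -109 + 250*√2 ≈ 244.55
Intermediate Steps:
f = -5 (f = -⅕*5² = -⅕*25 = -5)
A(S, l) = -5*l
W(V) = -25 (W(V) = -5*5 = -25)
W(10)*j(8) - 109 = -(-125)*√8 - 109 = -(-125)*2*√2 - 109 = -(-250)*√2 - 109 = 250*√2 - 109 = -109 + 250*√2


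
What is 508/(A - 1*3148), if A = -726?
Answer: -254/1937 ≈ -0.13113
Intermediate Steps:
508/(A - 1*3148) = 508/(-726 - 1*3148) = 508/(-726 - 3148) = 508/(-3874) = 508*(-1/3874) = -254/1937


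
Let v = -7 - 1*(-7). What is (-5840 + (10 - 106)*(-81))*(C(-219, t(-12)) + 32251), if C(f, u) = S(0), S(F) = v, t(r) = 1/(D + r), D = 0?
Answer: 62437936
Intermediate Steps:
t(r) = 1/r (t(r) = 1/(0 + r) = 1/r)
v = 0 (v = -7 + 7 = 0)
S(F) = 0
C(f, u) = 0
(-5840 + (10 - 106)*(-81))*(C(-219, t(-12)) + 32251) = (-5840 + (10 - 106)*(-81))*(0 + 32251) = (-5840 - 96*(-81))*32251 = (-5840 + 7776)*32251 = 1936*32251 = 62437936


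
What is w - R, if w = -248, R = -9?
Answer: -239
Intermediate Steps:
w - R = -248 - 1*(-9) = -248 + 9 = -239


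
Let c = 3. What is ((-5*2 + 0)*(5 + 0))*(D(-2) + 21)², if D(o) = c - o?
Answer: -33800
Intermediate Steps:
D(o) = 3 - o
((-5*2 + 0)*(5 + 0))*(D(-2) + 21)² = ((-5*2 + 0)*(5 + 0))*((3 - 1*(-2)) + 21)² = ((-10 + 0)*5)*((3 + 2) + 21)² = (-10*5)*(5 + 21)² = -50*26² = -50*676 = -33800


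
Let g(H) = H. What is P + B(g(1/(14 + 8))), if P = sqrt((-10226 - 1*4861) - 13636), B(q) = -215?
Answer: -215 + I*sqrt(28723) ≈ -215.0 + 169.48*I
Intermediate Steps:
P = I*sqrt(28723) (P = sqrt((-10226 - 4861) - 13636) = sqrt(-15087 - 13636) = sqrt(-28723) = I*sqrt(28723) ≈ 169.48*I)
P + B(g(1/(14 + 8))) = I*sqrt(28723) - 215 = -215 + I*sqrt(28723)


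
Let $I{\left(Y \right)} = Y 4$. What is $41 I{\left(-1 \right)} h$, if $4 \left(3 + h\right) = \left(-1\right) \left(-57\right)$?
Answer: $-1845$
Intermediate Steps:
$I{\left(Y \right)} = 4 Y$
$h = \frac{45}{4}$ ($h = -3 + \frac{\left(-1\right) \left(-57\right)}{4} = -3 + \frac{1}{4} \cdot 57 = -3 + \frac{57}{4} = \frac{45}{4} \approx 11.25$)
$41 I{\left(-1 \right)} h = 41 \cdot 4 \left(-1\right) \frac{45}{4} = 41 \left(-4\right) \frac{45}{4} = \left(-164\right) \frac{45}{4} = -1845$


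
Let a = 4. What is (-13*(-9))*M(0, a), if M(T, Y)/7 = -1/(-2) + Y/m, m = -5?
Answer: -2457/10 ≈ -245.70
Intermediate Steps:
M(T, Y) = 7/2 - 7*Y/5 (M(T, Y) = 7*(-1/(-2) + Y/(-5)) = 7*(-1*(-½) + Y*(-⅕)) = 7*(½ - Y/5) = 7/2 - 7*Y/5)
(-13*(-9))*M(0, a) = (-13*(-9))*(7/2 - 7/5*4) = 117*(7/2 - 28/5) = 117*(-21/10) = -2457/10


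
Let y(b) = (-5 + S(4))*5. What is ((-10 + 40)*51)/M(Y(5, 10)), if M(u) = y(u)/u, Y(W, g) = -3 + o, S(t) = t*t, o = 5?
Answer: 612/11 ≈ 55.636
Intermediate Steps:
S(t) = t²
y(b) = 55 (y(b) = (-5 + 4²)*5 = (-5 + 16)*5 = 11*5 = 55)
Y(W, g) = 2 (Y(W, g) = -3 + 5 = 2)
M(u) = 55/u
((-10 + 40)*51)/M(Y(5, 10)) = ((-10 + 40)*51)/((55/2)) = (30*51)/((55*(½))) = 1530/(55/2) = 1530*(2/55) = 612/11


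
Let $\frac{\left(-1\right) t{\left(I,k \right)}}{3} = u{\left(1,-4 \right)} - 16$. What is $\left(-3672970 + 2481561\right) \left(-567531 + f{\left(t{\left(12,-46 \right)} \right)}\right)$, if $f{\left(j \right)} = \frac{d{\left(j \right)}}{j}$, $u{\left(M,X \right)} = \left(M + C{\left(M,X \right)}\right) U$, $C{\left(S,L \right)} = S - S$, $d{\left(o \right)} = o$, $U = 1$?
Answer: $676160349770$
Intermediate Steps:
$C{\left(S,L \right)} = 0$
$u{\left(M,X \right)} = M$ ($u{\left(M,X \right)} = \left(M + 0\right) 1 = M 1 = M$)
$t{\left(I,k \right)} = 45$ ($t{\left(I,k \right)} = - 3 \left(1 - 16\right) = \left(-3\right) \left(-15\right) = 45$)
$f{\left(j \right)} = 1$ ($f{\left(j \right)} = \frac{j}{j} = 1$)
$\left(-3672970 + 2481561\right) \left(-567531 + f{\left(t{\left(12,-46 \right)} \right)}\right) = \left(-3672970 + 2481561\right) \left(-567531 + 1\right) = \left(-1191409\right) \left(-567530\right) = 676160349770$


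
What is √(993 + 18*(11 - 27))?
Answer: √705 ≈ 26.552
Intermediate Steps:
√(993 + 18*(11 - 27)) = √(993 + 18*(-16)) = √(993 - 288) = √705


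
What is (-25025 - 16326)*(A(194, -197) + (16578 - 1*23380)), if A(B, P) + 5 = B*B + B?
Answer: -1282832073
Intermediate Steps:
A(B, P) = -5 + B + B**2 (A(B, P) = -5 + (B*B + B) = -5 + (B**2 + B) = -5 + (B + B**2) = -5 + B + B**2)
(-25025 - 16326)*(A(194, -197) + (16578 - 1*23380)) = (-25025 - 16326)*((-5 + 194 + 194**2) + (16578 - 1*23380)) = -41351*((-5 + 194 + 37636) + (16578 - 23380)) = -41351*(37825 - 6802) = -41351*31023 = -1282832073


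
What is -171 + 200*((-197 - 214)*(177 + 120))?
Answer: -24413571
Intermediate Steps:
-171 + 200*((-197 - 214)*(177 + 120)) = -171 + 200*(-411*297) = -171 + 200*(-122067) = -171 - 24413400 = -24413571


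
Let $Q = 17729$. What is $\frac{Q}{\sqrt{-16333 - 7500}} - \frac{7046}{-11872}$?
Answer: $\frac{3523}{5936} - \frac{17729 i \sqrt{23833}}{23833} \approx 0.5935 - 114.84 i$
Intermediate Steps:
$\frac{Q}{\sqrt{-16333 - 7500}} - \frac{7046}{-11872} = \frac{17729}{\sqrt{-16333 - 7500}} - \frac{7046}{-11872} = \frac{17729}{\sqrt{-23833}} - - \frac{3523}{5936} = \frac{17729}{i \sqrt{23833}} + \frac{3523}{5936} = 17729 \left(- \frac{i \sqrt{23833}}{23833}\right) + \frac{3523}{5936} = - \frac{17729 i \sqrt{23833}}{23833} + \frac{3523}{5936} = \frac{3523}{5936} - \frac{17729 i \sqrt{23833}}{23833}$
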